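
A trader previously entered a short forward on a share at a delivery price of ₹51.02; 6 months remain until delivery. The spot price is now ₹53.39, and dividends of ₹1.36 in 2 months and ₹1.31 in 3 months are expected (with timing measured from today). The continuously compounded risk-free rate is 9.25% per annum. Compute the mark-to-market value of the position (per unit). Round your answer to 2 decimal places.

-₹2.06

PV(remaining dividends) I = 1.36·e^(−0.0925·2/12) + 1.31·e^(−0.0925·3/12) = 2.6192
Current forward F = (S − I)·e^(rT) = (53.39 − 2.6192)·e^(0.0925·6/12) = 50.7708 × 1.047336 = 53.1741
Value (long) = (F − K)·e^(−rT) = (53.1741 − 51.02) × 0.954803 = 2.0567
Short position value = −(long value) = -₹2.06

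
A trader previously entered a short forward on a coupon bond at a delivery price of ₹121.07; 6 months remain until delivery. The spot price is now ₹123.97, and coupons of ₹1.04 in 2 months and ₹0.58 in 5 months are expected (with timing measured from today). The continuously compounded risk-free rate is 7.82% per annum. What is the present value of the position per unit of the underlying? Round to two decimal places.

PV(remaining coupons) I = 1.04·e^(−0.0782·2/12) + 0.58·e^(−0.0782·5/12) = 1.5879
Current forward F = (S − I)·e^(rT) = (123.97 − 1.5879)·e^(0.0782·6/12) = 122.3821 × 1.039874 = 127.2620
Value (long) = (F − K)·e^(−rT) = (127.2620 − 121.07) × 0.961655 = 5.9546
Short position value = −(long value) = -₹5.95

-₹5.95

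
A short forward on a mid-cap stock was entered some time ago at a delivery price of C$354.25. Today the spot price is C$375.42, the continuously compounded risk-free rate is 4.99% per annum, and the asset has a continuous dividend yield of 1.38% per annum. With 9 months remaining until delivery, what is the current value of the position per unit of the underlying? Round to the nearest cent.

Current fair forward for the remaining 9 months: F = S·e^((r − q)·T), (r − q) = 0.0499 − 0.0138 = 0.0361
F = 375.42 · e^(0.0361 × 9/12) = 375.42 × 1.027445 = 385.7234
Value of long forward = (F − K)·e^(−rT) = (385.7234 − 354.25) · e^(−0.0499·9/12)
= 31.4734 × 0.963267 = 30.32
Short position value = −(long value) = -C$30.32

-C$30.32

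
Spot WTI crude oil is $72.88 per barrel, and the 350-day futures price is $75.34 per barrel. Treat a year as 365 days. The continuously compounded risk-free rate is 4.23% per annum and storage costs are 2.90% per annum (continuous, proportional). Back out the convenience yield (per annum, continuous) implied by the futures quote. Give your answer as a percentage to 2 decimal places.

F = S·e^((r+u−y)T) ⇒ (r+u−y) = ln(F/S)/T
ln(75.34/72.88) = 0.033197; /T ⇒ 0.034620
y = r + u − ln(F/S)/T = 0.0423 + 0.0290 − 0.034620 = 0.036680
y = 3.67%

3.67%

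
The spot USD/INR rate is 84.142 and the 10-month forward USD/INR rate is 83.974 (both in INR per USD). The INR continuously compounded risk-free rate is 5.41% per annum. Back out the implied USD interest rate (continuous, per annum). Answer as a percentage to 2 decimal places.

F = S·e^((r_INR − r_USD)T) ⇒ r_USD = r_INR − ln(F/S)/T
ln(83.974/84.142) = -0.001999; /(10/12) = -0.002399
r_USD = 0.0541 + 0.002399 = 0.056499
r_USD = 5.65%

5.65%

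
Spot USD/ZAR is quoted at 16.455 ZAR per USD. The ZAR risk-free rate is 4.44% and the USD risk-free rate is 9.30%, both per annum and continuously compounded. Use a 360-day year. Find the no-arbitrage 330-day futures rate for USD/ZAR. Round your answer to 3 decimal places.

F = S·e^((r_ZAR − r_USD)T) = 16.455 · e^((0.0444 − 0.0930) × 330/360)
= 16.455 · e^-0.044550 = 16.455 × 0.956428
F = 15.738 ZAR per USD

15.738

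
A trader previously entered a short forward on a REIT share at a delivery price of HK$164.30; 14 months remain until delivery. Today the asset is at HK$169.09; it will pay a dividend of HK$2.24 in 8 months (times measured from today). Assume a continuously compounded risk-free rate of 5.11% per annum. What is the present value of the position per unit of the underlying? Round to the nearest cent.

PV(remaining dividends) I = 2.24·e^(−0.0511·8/12) = 2.1650
Current forward F = (S − I)·e^(rT) = (169.09 − 2.1650)·e^(0.0511·14/12) = 166.9250 × 1.061430 = 177.1792
Value (long) = (F − K)·e^(−rT) = (177.1792 − 164.30) × 0.942126 = 12.1338
Short position value = −(long value) = -HK$12.13

-HK$12.13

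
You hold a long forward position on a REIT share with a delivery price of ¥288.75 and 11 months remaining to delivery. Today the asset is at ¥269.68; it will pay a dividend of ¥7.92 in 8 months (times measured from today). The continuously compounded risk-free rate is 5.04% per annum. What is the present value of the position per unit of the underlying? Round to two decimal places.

PV(remaining dividends) I = 7.92·e^(−0.0504·8/12) = 7.6583
Current forward F = (S − I)·e^(rT) = (269.68 − 7.6583)·e^(0.0504·11/12) = 262.0217 × 1.047284 = 274.4111
Value (long) = (F − K)·e^(−rT) = (274.4111 − 288.75) × 0.954851 = -13.6915
Value = -¥13.69

-¥13.69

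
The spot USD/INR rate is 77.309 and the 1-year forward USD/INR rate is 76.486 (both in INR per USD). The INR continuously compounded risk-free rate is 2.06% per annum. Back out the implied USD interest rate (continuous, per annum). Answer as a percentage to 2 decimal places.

3.13%

F = S·e^((r_INR − r_USD)T) ⇒ r_USD = r_INR − ln(F/S)/T
ln(76.486/77.309) = -0.010703; /(1) = -0.010703
r_USD = 0.0206 + 0.010703 = 0.031303
r_USD = 3.13%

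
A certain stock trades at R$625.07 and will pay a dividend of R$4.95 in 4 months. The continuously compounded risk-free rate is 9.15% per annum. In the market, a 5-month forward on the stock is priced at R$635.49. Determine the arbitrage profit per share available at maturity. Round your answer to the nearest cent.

PV(dividends) I = 4.95·e^(−0.0915·4/12) = 4.8013
Fair forward F* = (S − I)·e^(rT) = (625.07 − 4.8013)·e^0.038125 = 620.2687 × 1.038861 = 644.3730
Market R$635.49 < fair 644.3730: forward underpriced → reverse cash-and-carry (short the stock, invest proceeds at r, pay the dividends, go long the forward).
Profit at T = |F_mkt − F*| = |635.49 − 644.3730| = R$8.88 per share

R$8.88 per share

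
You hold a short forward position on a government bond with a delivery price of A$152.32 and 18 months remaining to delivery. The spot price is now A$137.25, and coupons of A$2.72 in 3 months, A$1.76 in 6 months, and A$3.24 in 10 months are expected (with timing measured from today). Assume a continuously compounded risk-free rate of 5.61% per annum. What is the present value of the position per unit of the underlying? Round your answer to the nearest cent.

A$10.26

PV(remaining coupons) I = 2.72·e^(−0.0561·3/12) + 1.76·e^(−0.0561·6/12) + 3.24·e^(−0.0561·10/12) = 7.4855
Current forward F = (S − I)·e^(rT) = (137.25 − 7.4855)·e^(0.0561·18/12) = 129.7645 × 1.087792 = 141.1568
Value (long) = (F − K)·e^(−rT) = (141.1568 − 152.32) × 0.919293 = -10.2623
Short position value = −(long value) = A$10.26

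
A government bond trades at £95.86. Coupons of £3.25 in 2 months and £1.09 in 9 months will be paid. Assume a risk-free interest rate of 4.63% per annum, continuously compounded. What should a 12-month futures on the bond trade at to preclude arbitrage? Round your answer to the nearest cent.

£95.92

PV(coupons) I = 3.25·e^(−0.0463·2/12) + 1.09·e^(−0.0463·9/12)
I = 3.2250 + 1.0528 = 4.2778
F = (S − I)·e^(rT) = (95.86 − 4.2778) · e^(0.0463·12/12)
= 91.5822 · e^0.046300 = 91.5822 × 1.047389 = £95.92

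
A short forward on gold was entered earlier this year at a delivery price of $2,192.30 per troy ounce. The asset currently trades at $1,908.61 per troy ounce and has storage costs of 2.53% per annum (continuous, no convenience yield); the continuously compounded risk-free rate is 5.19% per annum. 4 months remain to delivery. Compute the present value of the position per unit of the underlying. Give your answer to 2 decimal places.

$229.93 per troy ounce

Current fair forward for the remaining 4 months: F = S·e^((r + u)·T), (r + u) = 0.0519 + 0.0253 = 0.0772
F = 1908.61 · e^(0.0772 × 4/12) = 1908.61 × 1.02606729 = 1958.3623
Value of long forward = (F − K)·e^(−rT) = (1958.3623 − 2192.30) · e^(−0.0519·4/12)
= -233.9377 × 0.98284879 = -229.93
Short position value = −(long value) = $229.93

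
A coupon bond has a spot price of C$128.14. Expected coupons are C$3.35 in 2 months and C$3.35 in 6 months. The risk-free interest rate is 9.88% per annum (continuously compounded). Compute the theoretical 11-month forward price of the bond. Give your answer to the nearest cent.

C$133.19

PV(coupons) I = 3.35·e^(−0.0988·2/12) + 3.35·e^(−0.0988·6/12)
I = 3.2953 + 3.1885 = 6.4838
F = (S − I)·e^(rT) = (128.14 − 6.4838) · e^(0.0988·11/12)
= 121.6562 · e^0.090567 = 121.6562 × 1.094795 = C$133.19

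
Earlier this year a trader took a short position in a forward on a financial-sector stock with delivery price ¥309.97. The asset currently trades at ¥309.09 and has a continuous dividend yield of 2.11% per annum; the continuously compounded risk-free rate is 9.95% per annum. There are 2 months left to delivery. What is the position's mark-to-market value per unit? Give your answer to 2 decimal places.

Current fair forward for the remaining 2 months: F = S·e^((r − q)·T), (r − q) = 0.0995 − 0.0211 = 0.0784
F = 309.09 · e^(0.0784 × 2/12) = 309.09 × 1.013152 = 313.1552
Value of long forward = (F − K)·e^(−rT) = (313.1552 − 309.97) · e^(−0.0995·2/12)
= 3.1852 × 0.983553 = 3.13
Short position value = −(long value) = -¥3.13

-¥3.13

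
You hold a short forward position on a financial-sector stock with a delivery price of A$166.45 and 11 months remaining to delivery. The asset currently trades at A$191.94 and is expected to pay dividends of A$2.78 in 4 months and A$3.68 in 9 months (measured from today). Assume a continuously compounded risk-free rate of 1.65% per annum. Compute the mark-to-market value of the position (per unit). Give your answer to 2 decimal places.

-A$21.59

PV(remaining dividends) I = 2.78·e^(−0.0165·4/12) + 3.68·e^(−0.0165·9/12) = 6.3995
Current forward F = (S − I)·e^(rT) = (191.94 − 6.3995)·e^(0.0165·11/12) = 185.5405 × 1.015240 = 188.3681
Value (long) = (F − K)·e^(−rT) = (188.3681 − 166.45) × 0.984989 = 21.5891
Short position value = −(long value) = -A$21.59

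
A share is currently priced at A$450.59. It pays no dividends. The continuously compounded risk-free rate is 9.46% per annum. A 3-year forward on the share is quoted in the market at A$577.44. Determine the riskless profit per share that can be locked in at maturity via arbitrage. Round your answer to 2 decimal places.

A$21.02 per share

Fair forward: F* = S·e^(carry·T), with carry = r = 0.0946
F* = 450.59 · e^(0.0946 × 3) = 450.59 · e^0.283800 = 450.59 × 1.328167 = A$598.4588
Market A$577.44 < fair A$598.4588: forward underpriced → reverse cash-and-carry (short spot, go long the forward).
At maturity, profit = |F_mkt − F*| = |577.44 − 598.4588| = A$21.02 per share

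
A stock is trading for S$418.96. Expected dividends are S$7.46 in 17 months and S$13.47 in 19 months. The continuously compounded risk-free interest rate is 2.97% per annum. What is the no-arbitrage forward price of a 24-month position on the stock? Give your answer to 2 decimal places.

PV(dividends) I = 7.46·e^(−0.0297·17/12) + 13.47·e^(−0.0297·19/12)
I = 7.1526 + 12.8512 = 20.0038
F = (S − I)·e^(rT) = (418.96 − 20.0038) · e^(0.0297·24/12)
= 398.9562 · e^0.059400 = 398.9562 × 1.061200 = S$423.37

S$423.37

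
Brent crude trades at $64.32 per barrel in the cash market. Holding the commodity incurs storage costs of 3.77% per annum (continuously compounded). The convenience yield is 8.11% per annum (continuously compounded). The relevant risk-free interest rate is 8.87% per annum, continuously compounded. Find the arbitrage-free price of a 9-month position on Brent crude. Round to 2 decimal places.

$66.54 per barrel

Net carry = r + u − y = 0.0887 + 0.0377 − 0.0811 = 0.0453
F = S·e^((r+u−y)T) = 64.32 · e^(0.0453 × 9/12) = 64.32 · e^0.033975
= 64.32 × 1.034559 = $66.54 per barrel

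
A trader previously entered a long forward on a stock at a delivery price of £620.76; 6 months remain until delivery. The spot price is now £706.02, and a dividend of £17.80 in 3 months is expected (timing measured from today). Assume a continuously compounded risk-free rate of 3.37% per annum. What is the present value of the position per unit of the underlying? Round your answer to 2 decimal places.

PV(remaining dividends) I = 17.80·e^(−0.0337·3/12) = 17.6507
Current forward F = (S − I)·e^(rT) = (706.02 − 17.6507)·e^(0.0337·6/12) = 688.3693 × 1.016993 = 700.0668
Value (long) = (F − K)·e^(−rT) = (700.0668 − 620.76) × 0.983291 = 77.9817
Value = £77.98

£77.98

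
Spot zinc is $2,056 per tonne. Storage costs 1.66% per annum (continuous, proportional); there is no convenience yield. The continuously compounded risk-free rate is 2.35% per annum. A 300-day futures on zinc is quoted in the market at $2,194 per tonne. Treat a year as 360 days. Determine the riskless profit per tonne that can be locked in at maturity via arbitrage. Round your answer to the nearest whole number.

Fair futures: F* = S·e^(carry·T), with carry = (r + u) = 0.0235 + 0.0166 = 0.0401
F* = 2056 · e^(0.0401 × 300/360) = 2056 · e^0.033417 = 2056 × 1.033982 = $2125.8670
Market $2194 > fair $2125.8670: forward overpriced → cash-and-carry (buy spot, short the forward).
At maturity, profit = |F_mkt − F*| = |2194 − 2125.8670| = $68 per tonne

$68 per tonne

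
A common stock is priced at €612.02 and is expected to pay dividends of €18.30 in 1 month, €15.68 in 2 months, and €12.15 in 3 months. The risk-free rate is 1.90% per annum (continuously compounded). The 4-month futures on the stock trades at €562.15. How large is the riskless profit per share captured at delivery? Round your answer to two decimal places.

PV(dividends) I = 18.30·e^(−0.0190·1/12) + 15.68·e^(−0.0190·2/12) + 12.15·e^(−0.0190·3/12) = 45.9939
Fair futures F* = (S − I)·e^(rT) = (612.02 − 45.9939)·e^0.006333 = 566.0261 × 1.006353 = 569.6221
Market €562.15 < fair 569.6221: forward underpriced → reverse cash-and-carry (short the stock, invest proceeds at r, pay the dividends, go long the forward).
Profit at T = |F_mkt − F*| = |562.15 − 569.6221| = €7.47 per share

€7.47 per share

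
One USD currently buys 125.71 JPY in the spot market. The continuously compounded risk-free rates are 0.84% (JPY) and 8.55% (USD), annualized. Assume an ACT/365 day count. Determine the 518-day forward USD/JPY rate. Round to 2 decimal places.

F = S·e^((r_JPY − r_USD)T) = 125.71 · e^((0.0084 − 0.0855) × 518/365)
= 125.71 · e^-0.109419 = 125.71 × 0.896355
F = 112.68 JPY per USD

112.68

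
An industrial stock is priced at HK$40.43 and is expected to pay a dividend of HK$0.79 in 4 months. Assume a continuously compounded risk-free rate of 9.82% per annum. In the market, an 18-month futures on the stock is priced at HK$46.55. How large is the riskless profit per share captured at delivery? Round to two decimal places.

HK$0.59 per share

PV(dividends) I = 0.79·e^(−0.0982·4/12) = 0.7646
Fair futures F* = (S − I)·e^(rT) = (40.43 − 0.7646)·e^0.147300 = 39.6654 × 1.158702 = 45.9604
Market HK$46.55 > fair 45.9604: forward overpriced → cash-and-carry (borrow at r, buy the stock and collect the dividends, short the forward).
Profit at T = |F_mkt − F*| = |46.55 − 45.9604| = HK$0.59 per share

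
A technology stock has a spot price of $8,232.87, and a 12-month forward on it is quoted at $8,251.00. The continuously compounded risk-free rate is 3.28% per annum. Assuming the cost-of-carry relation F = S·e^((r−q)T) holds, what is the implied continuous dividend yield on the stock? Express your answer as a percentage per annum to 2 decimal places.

From F = S·e^((r−q)T): (r − q) = ln(F/S)/T
ln(8251.00/8232.87) = ln(1.002202) = 0.002200
(r − q) = 0.002200 / (12/12) = 0.002200
q = r − ln(F/S)/T = 0.0328 − 0.002200 = 0.030600
q = 3.06%

3.06%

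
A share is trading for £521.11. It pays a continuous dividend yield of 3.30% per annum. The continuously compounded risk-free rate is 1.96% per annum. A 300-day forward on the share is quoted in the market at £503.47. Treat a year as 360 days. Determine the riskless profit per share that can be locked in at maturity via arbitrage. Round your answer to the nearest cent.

£11.85 per share

Fair forward: F* = S·e^(carry·T), with carry = (r − q) = 0.0196 − 0.0330 = -0.0134
F* = 521.11 · e^(-0.0134 × 300/360) = 521.11 · e^-0.011167 = 521.11 × 0.988895 = £515.3231
Market £503.47 < fair £515.3231: forward underpriced → reverse cash-and-carry (short spot, go long the forward).
At maturity, profit = |F_mkt − F*| = |503.47 − 515.3231| = £11.85 per share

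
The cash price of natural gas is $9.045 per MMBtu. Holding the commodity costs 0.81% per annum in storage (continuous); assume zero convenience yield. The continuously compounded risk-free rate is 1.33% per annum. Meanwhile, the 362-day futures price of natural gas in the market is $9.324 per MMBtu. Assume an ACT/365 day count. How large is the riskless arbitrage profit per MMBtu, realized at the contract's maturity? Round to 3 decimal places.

Fair futures: F* = S·e^(carry·T), with carry = (r + u) = 0.0133 + 0.0081 = 0.0214
F* = 9.045 · e^(0.0214 × 362/365) = 9.045 · e^0.021224 = 9.045 × 1.021451 = $9.2390
Market $9.324 > fair $9.2390: forward overpriced → cash-and-carry (buy spot, short the forward).
At maturity, profit = |F_mkt − F*| = |9.324 − 9.2390| = $0.085 per MMBtu

$0.085 per MMBtu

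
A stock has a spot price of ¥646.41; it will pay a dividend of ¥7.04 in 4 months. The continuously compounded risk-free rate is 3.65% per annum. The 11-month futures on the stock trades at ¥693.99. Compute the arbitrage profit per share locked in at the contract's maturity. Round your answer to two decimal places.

¥32.78 per share

PV(dividends) I = 7.04·e^(−0.0365·4/12) = 6.9549
Fair futures F* = (S − I)·e^(rT) = (646.41 − 6.9549)·e^0.033458 = 639.4551 × 1.034024 = 661.2119
Market ¥693.99 > fair 661.2119: forward overpriced → cash-and-carry (borrow at r, buy the stock and collect the dividends, short the forward).
Profit at T = |F_mkt − F*| = |693.99 − 661.2119| = ¥32.78 per share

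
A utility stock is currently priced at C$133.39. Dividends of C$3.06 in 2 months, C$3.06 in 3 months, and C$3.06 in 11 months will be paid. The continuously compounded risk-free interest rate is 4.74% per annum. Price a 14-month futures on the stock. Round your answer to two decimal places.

C$131.47

PV(dividends) I = 3.06·e^(−0.0474·2/12) + 3.06·e^(−0.0474·3/12) + 3.06·e^(−0.0474·11/12)
I = 3.0359 + 3.0240 + 2.9299 = 8.9898
F = (S − I)·e^(rT) = (133.39 − 8.9898) · e^(0.0474·14/12)
= 124.4002 · e^0.055300 = 124.4002 × 1.056858 = C$131.47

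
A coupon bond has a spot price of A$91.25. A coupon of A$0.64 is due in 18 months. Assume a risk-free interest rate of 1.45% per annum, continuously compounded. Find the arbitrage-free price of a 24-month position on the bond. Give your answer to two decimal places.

PV(coupons) I = 0.64·e^(−0.0145·18/12)
I = 0.6262
F = (S − I)·e^(rT) = (91.25 − 0.6262) · e^(0.0145·24/12)
= 90.6238 · e^0.029000 = 90.6238 × 1.029425 = A$93.29

A$93.29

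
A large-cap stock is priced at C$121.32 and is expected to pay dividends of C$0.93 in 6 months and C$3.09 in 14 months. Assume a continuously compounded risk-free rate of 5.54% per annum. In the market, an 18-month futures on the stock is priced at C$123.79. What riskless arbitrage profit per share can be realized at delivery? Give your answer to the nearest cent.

C$3.91 per share

PV(dividends) I = 0.93·e^(−0.0554·6/12) + 3.09·e^(−0.0554·14/12) = 3.8012
Fair futures F* = (S − I)·e^(rT) = (121.32 − 3.8012)·e^0.083100 = 117.5188 × 1.086650 = 127.7018
Market C$123.79 < fair 127.7018: forward underpriced → reverse cash-and-carry (short the stock, invest proceeds at r, pay the dividends, go long the forward).
Profit at T = |F_mkt − F*| = |123.79 − 127.7018| = C$3.91 per share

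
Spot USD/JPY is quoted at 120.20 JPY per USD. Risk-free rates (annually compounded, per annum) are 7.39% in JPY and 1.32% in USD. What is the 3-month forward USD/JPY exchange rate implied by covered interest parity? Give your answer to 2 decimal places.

121.96

By covered interest parity, F = S · (1+r_JPY)^T / (1+r_USD)^T
= 120.20 × 1.017984 / 1.003284 = 120.20 × 1.014652
F = 121.96 JPY per USD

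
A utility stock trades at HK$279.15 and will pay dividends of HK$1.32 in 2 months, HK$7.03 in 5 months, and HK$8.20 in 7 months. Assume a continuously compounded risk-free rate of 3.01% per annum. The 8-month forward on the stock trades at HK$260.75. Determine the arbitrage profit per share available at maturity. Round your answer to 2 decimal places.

PV(dividends) I = 1.32·e^(−0.0301·2/12) + 7.03·e^(−0.0301·5/12) + 8.20·e^(−0.0301·7/12) = 16.3131
Fair forward F* = (S − I)·e^(rT) = (279.15 − 16.3131)·e^0.020067 = 262.8369 × 1.020270 = 268.1646
Market HK$260.75 < fair 268.1646: forward underpriced → reverse cash-and-carry (short the stock, invest proceeds at r, pay the dividends, go long the forward).
Profit at T = |F_mkt − F*| = |260.75 − 268.1646| = HK$7.41 per share

HK$7.41 per share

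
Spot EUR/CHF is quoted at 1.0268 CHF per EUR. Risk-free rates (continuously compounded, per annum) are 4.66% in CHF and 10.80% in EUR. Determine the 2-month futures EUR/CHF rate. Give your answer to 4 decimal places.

F = S·e^((r_CHF − r_EUR)T) = 1.0268 · e^((0.0466 − 0.1080) × 2/12)
= 1.0268 · e^-0.010233 = 1.0268 × 0.989819
F = 1.0163 CHF per EUR

1.0163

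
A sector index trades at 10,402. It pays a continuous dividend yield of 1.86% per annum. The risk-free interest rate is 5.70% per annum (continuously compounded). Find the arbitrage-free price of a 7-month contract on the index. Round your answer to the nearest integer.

F = S·e^((r − q)T) = 10402 · e^((0.0570 − 0.0186) × 7/12)
= 10402 · e^0.022400 = 10402 × 1.022653
F = 10,638

10,638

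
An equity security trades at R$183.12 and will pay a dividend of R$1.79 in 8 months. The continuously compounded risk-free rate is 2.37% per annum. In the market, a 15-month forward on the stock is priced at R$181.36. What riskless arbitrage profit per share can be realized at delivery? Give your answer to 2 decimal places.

PV(dividends) I = 1.79·e^(−0.0237·8/12) = 1.7619
Fair forward F* = (S − I)·e^(rT) = (183.12 − 1.7619)·e^0.029625 = 181.3581 × 1.030068 = 186.8112
Market R$181.36 < fair 186.8112: forward underpriced → reverse cash-and-carry (short the stock, invest proceeds at r, pay the dividends, go long the forward).
Profit at T = |F_mkt − F*| = |181.36 − 186.8112| = R$5.45 per share

R$5.45 per share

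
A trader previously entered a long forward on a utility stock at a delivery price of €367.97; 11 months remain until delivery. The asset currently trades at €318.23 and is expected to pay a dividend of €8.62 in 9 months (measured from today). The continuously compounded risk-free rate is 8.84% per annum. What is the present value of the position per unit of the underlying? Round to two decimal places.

-€29.17

PV(remaining dividends) I = 8.62·e^(−0.0884·9/12) = 8.0670
Current forward F = (S − I)·e^(rT) = (318.23 − 8.0670)·e^(0.0884·11/12) = 310.1630 × 1.084407 = 336.3429
Value (long) = (F − K)·e^(−rT) = (336.3429 − 367.97) × 0.922163 = -29.1653
Value = -€29.17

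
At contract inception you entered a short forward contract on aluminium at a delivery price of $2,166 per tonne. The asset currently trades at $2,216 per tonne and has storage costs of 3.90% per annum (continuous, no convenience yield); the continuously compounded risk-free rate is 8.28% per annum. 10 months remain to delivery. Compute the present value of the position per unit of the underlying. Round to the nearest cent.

-$267.62 per tonne

Current fair forward for the remaining 10 months: F = S·e^((r + u)·T), (r + u) = 0.0828 + 0.0390 = 0.1218
F = 2216 · e^(0.1218 × 10/12) = 2216 × 1.10682992 = 2452.7351
Value of long forward = (F − K)·e^(−rT) = (2452.7351 − 2166) · e^(−0.0828·10/12)
= 286.7351 × 0.93332668 = 267.62
Short position value = −(long value) = -$267.62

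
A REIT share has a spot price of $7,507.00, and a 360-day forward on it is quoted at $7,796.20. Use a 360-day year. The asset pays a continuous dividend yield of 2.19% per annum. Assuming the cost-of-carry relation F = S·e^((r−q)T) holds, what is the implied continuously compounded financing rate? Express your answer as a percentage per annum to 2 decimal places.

5.97%

From F = S·e^((r−q)T): (r − q) = ln(F/S)/T
ln(7796.20/7507.00) = ln(1.038524) = 0.037800
(r − q) = 0.037800 / (360/360) = 0.037800
r = ln(F/S)/T + q = 0.037800 + 0.0219 = 0.059700
r = 5.97%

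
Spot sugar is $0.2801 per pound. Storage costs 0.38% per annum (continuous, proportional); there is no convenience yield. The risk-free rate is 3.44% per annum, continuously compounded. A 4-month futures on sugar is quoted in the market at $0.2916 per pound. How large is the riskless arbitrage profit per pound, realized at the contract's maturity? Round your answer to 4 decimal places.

Fair futures: F* = S·e^(carry·T), with carry = (r + u) = 0.0344 + 0.0038 = 0.0382
F* = 0.2801 · e^(0.0382 × 4/12) = 0.2801 · e^0.012733 = 0.2801 × 1.012814 = $0.2837
Market $0.2916 > fair $0.2837: forward overpriced → cash-and-carry (buy spot, short the forward).
At maturity, profit = |F_mkt − F*| = |0.2916 − 0.2837| = $0.0079 per pound

$0.0079 per pound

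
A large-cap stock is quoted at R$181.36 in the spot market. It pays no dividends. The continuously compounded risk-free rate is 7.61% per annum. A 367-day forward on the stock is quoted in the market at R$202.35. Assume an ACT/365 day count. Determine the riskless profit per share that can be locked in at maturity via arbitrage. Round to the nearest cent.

Fair forward: F* = S·e^(carry·T), with carry = r = 0.0761
F* = 181.36 · e^(0.0761 × 367/365) = 181.36 · e^0.076517 = 181.36 × 1.079521 = R$195.7819
Market R$202.35 > fair R$195.7819: forward overpriced → cash-and-carry (buy spot, short the forward).
At maturity, profit = |F_mkt − F*| = |202.35 − 195.7819| = R$6.57 per share

R$6.57 per share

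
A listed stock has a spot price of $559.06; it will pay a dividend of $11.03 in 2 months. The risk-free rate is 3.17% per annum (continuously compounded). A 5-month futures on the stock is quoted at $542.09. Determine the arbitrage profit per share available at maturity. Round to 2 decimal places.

PV(dividends) I = 11.03·e^(−0.0317·2/12) = 10.9719
Fair futures F* = (S − I)·e^(rT) = (559.06 − 10.9719)·e^0.013208 = 548.0881 × 1.013296 = 555.3755
Market $542.09 < fair 555.3755: forward underpriced → reverse cash-and-carry (short the stock, invest proceeds at r, pay the dividends, go long the forward).
Profit at T = |F_mkt − F*| = |542.09 − 555.3755| = $13.29 per share

$13.29 per share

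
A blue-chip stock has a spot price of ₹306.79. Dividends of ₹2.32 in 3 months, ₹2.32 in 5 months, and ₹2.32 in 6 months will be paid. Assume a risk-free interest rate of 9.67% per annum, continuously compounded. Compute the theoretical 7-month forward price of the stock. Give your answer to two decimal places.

₹317.50

PV(dividends) I = 2.32·e^(−0.0967·3/12) + 2.32·e^(−0.0967·5/12) + 2.32·e^(−0.0967·6/12)
I = 2.2646 + 2.2284 + 2.2105 = 6.7035
F = (S − I)·e^(rT) = (306.79 − 6.7035) · e^(0.0967·7/12)
= 300.0865 · e^0.056408 = 300.0865 × 1.058029 = ₹317.50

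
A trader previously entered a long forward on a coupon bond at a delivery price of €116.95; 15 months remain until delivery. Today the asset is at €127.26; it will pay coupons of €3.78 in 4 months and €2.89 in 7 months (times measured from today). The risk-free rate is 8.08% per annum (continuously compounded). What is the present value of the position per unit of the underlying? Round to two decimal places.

PV(remaining coupons) I = 3.78·e^(−0.0808·4/12) + 2.89·e^(−0.0808·7/12) = 6.4365
Current forward F = (S − I)·e^(rT) = (127.26 − 6.4365)·e^(0.0808·15/12) = 120.8235 × 1.106277 = 133.6643
Value (long) = (F − K)·e^(−rT) = (133.6643 − 116.95) × 0.903933 = 15.1086
Value = €15.11

€15.11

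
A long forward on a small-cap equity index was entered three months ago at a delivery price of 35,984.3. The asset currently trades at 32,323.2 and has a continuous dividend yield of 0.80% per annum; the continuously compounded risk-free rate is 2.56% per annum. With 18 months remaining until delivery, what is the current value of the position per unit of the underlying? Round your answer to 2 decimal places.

-2691.06

Current fair forward for the remaining 18 months: F = S·e^((r − q)·T), (r − q) = 0.0256 − 0.0080 = 0.0176
F = 32323.2 · e^(0.0176 × 18/12) = 32323.2 × 1.02675157 = 33187.8963
Value of long forward = (F − K)·e^(−rT) = (33187.8963 − 35984.3) · e^(−0.0256·18/12)
= -2796.4037 × 0.96232793 = -2691.06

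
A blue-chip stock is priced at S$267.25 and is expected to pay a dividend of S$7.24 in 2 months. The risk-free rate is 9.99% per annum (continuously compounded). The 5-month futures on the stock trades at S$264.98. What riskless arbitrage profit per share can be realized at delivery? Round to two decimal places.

PV(dividends) I = 7.24·e^(−0.0999·2/12) = 7.1205
Fair futures F* = (S − I)·e^(rT) = (267.25 − 7.1205)·e^0.041625 = 260.1295 × 1.042503 = 271.1858
Market S$264.98 < fair 271.1858: forward underpriced → reverse cash-and-carry (short the stock, invest proceeds at r, pay the dividends, go long the forward).
Profit at T = |F_mkt − F*| = |264.98 − 271.1858| = S$6.21 per share

S$6.21 per share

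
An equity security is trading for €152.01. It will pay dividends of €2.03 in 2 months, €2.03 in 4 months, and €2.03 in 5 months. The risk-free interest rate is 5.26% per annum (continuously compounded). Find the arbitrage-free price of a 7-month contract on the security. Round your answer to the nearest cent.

€150.57

PV(dividends) I = 2.03·e^(−0.0526·2/12) + 2.03·e^(−0.0526·4/12) + 2.03·e^(−0.0526·5/12)
I = 2.0123 + 1.9947 + 1.9860 = 5.9930
F = (S − I)·e^(rT) = (152.01 − 5.9930) · e^(0.0526·7/12)
= 146.0170 · e^0.030683 = 146.0170 × 1.031159 = €150.57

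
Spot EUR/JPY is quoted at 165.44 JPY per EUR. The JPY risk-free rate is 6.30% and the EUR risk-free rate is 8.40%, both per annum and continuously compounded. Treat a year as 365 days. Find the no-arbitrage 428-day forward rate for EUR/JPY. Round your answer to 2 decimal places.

161.42

F = S·e^((r_JPY − r_EUR)T) = 165.44 · e^((0.0630 − 0.0840) × 428/365)
= 165.44 · e^-0.024625 = 165.44 × 0.975676
F = 161.42 JPY per EUR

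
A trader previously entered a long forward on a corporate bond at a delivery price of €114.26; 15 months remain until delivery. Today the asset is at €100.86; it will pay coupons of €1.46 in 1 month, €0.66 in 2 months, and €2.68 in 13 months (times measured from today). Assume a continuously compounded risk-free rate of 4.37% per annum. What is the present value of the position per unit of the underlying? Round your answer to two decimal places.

PV(remaining coupons) I = 1.46·e^(−0.0437·1/12) + 0.66·e^(−0.0437·2/12) + 2.68·e^(−0.0437·13/12) = 4.6660
Current forward F = (S − I)·e^(rT) = (100.86 − 4.6660)·e^(0.0437·15/12) = 96.1940 × 1.056144 = 101.5947
Value (long) = (F − K)·e^(−rT) = (101.5947 − 114.26) × 0.946840 = -11.9920
Value = -€11.99

-€11.99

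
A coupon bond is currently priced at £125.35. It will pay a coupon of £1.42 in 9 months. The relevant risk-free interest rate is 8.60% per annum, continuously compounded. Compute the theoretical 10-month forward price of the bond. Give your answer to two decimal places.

PV(coupons) I = 1.42·e^(−0.0860·9/12)
I = 1.3313
F = (S − I)·e^(rT) = (125.35 − 1.3313) · e^(0.0860·10/12)
= 124.0187 · e^0.071667 = 124.0187 × 1.074298 = £133.23

£133.23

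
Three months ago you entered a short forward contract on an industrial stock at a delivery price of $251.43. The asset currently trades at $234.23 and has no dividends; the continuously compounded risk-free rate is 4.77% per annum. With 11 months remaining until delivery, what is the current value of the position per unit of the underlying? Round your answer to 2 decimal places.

Current fair forward for the remaining 11 months: F = S·e^(r·T), r = 0.0477
F = 234.23 · e^(0.0477 × 11/12) = 234.23 × 1.044695 = 244.6989
Value of long forward = (F − K)·e^(−rT) = (244.6989 − 251.43) · e^(−0.0477·11/12)
= -6.7311 × 0.957217 = -6.44
Short position value = −(long value) = $6.44

$6.44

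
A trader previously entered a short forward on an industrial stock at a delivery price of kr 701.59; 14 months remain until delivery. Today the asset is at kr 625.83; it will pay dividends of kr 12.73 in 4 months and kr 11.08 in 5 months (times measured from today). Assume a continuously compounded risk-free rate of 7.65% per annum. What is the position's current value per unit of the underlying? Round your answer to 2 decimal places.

PV(remaining dividends) I = 12.73·e^(−0.0765·4/12) + 11.08·e^(−0.0765·5/12) = 23.1419
Current forward F = (S − I)·e^(rT) = (625.83 − 23.1419)·e^(0.0765·14/12) = 602.6881 × 1.093354 = 658.9514
Value (long) = (F − K)·e^(−rT) = (658.9514 − 701.59) × 0.914617 = -38.9980
Short position value = −(long value) = kr 39.00

kr 39.00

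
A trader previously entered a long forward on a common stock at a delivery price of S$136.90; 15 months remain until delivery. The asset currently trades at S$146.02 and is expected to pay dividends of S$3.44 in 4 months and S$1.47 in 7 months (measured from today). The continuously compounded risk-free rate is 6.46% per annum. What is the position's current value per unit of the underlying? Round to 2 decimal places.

S$14.96

PV(remaining dividends) I = 3.44·e^(−0.0646·4/12) + 1.47·e^(−0.0646·7/12) = 4.7824
Current forward F = (S − I)·e^(rT) = (146.02 − 4.7824)·e^(0.0646·15/12) = 141.2376 × 1.084100 = 153.1157
Value (long) = (F − K)·e^(−rT) = (153.1157 − 136.90) × 0.922424 = 14.9578
Value = S$14.96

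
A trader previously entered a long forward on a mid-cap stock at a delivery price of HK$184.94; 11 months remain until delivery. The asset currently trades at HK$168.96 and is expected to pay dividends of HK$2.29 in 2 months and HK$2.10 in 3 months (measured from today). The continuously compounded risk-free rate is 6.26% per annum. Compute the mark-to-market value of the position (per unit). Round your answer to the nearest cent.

PV(remaining dividends) I = 2.29·e^(−0.0626·2/12) + 2.10·e^(−0.0626·3/12) = 4.3336
Current forward F = (S − I)·e^(rT) = (168.96 − 4.3336)·e^(0.0626·11/12) = 164.6264 × 1.059062 = 174.3496
Value (long) = (F − K)·e^(−rT) = (174.3496 − 184.94) × 0.944232 = -9.9998
Value = -HK$10.00

-HK$10.00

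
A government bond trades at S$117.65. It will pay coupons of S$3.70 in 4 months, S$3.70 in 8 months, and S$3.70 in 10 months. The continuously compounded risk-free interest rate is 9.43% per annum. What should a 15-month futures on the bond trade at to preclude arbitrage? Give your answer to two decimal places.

PV(coupons) I = 3.70·e^(−0.0943·4/12) + 3.70·e^(−0.0943·8/12) + 3.70·e^(−0.0943·10/12)
I = 3.5855 + 3.4746 + 3.4204 = 10.4805
F = (S − I)·e^(rT) = (117.65 − 10.4805) · e^(0.0943·15/12)
= 107.1695 · e^0.117875 = 107.1695 × 1.125103 = S$120.58

S$120.58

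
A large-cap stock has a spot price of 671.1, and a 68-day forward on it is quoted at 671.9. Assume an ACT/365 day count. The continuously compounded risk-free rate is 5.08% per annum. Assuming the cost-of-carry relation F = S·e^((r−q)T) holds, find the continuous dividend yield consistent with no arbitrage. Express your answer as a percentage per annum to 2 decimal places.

From F = S·e^((r−q)T): (r − q) = ln(F/S)/T
ln(671.9/671.1) = ln(1.001192) = 0.001191
(r − q) = 0.001191 / (68/365) = 0.006393
q = r − ln(F/S)/T = 0.0508 − 0.006393 = 0.044407
q = 4.44%

4.44%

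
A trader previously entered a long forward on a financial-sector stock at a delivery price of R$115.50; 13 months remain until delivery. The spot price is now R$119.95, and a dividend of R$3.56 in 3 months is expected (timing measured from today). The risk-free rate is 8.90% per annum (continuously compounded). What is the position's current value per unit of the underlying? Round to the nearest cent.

R$11.58

PV(remaining dividends) I = 3.56·e^(−0.0890·3/12) = 3.4817
Current forward F = (S − I)·e^(rT) = (119.95 − 3.4817)·e^(0.0890·13/12) = 116.4683 × 1.101218 = 128.2570
Value (long) = (F − K)·e^(−rT) = (128.2570 − 115.50) × 0.908086 = 11.5845
Value = R$11.58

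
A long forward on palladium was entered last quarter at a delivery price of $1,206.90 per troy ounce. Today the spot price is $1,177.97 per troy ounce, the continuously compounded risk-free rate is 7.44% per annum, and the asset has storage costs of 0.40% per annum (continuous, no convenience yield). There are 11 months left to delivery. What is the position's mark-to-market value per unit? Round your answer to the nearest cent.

Current fair forward for the remaining 11 months: F = S·e^((r + u)·T), (r + u) = 0.0744 + 0.0040 = 0.0784
F = 1177.97 · e^(0.0784 × 11/12) = 1177.97 × 1.07451207 = 1265.7430
Value of long forward = (F − K)·e^(−rT) = (1265.7430 − 1206.90) · e^(−0.0744·11/12)
= 58.8430 × 0.93407364 = 54.96

$54.96 per troy ounce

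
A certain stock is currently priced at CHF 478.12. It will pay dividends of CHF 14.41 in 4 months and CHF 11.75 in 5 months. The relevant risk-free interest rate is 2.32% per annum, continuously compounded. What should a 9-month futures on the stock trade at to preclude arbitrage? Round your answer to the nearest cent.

PV(dividends) I = 14.41·e^(−0.0232·4/12) + 11.75·e^(−0.0232·5/12)
I = 14.2990 + 11.6370 = 25.9360
F = (S − I)·e^(rT) = (478.12 − 25.9360) · e^(0.0232·9/12)
= 452.1840 · e^0.017400 = 452.1840 × 1.017552 = CHF 460.12

CHF 460.12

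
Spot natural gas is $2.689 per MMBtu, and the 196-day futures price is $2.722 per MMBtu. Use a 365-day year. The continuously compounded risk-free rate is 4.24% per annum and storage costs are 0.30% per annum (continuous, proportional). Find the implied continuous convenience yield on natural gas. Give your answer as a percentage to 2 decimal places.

2.27%

F = S·e^((r+u−y)T) ⇒ (r+u−y) = ln(F/S)/T
ln(2.722/2.689) = 0.012198; /T ⇒ 0.022716
y = r + u − ln(F/S)/T = 0.0424 + 0.0030 − 0.022716 = 0.022684
y = 2.27%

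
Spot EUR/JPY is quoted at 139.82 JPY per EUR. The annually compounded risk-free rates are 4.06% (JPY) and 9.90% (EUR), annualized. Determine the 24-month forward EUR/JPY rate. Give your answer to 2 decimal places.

125.35

By covered interest parity, F = S · (1+r_JPY)^T / (1+r_EUR)^T
= 139.82 × 1.082848 / 1.207801 = 139.82 × 0.896545
F = 125.35 JPY per EUR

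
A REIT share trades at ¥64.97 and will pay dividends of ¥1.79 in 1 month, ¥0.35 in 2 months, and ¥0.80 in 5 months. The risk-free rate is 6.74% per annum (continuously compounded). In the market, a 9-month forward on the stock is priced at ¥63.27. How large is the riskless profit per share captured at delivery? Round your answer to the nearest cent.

PV(dividends) I = 1.79·e^(−0.0674·1/12) + 0.35·e^(−0.0674·2/12) + 0.80·e^(−0.0674·5/12) = 2.9039
Fair forward F* = (S − I)·e^(rT) = (64.97 − 2.9039)·e^0.050550 = 62.0661 × 1.051849 = 65.2842
Market ¥63.27 < fair 65.2842: forward underpriced → reverse cash-and-carry (short the stock, invest proceeds at r, pay the dividends, go long the forward).
Profit at T = |F_mkt − F*| = |63.27 − 65.2842| = ¥2.01 per share

¥2.01 per share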